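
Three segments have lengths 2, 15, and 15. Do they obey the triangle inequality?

Check all three triangle inequalities:
2 + 15 = 17 > 15 ✓
2 + 15 = 17 > 15 ✓
15 + 15 = 30 > 2 ✓
All conditions hold, so these sides form a valid triangle.

Yes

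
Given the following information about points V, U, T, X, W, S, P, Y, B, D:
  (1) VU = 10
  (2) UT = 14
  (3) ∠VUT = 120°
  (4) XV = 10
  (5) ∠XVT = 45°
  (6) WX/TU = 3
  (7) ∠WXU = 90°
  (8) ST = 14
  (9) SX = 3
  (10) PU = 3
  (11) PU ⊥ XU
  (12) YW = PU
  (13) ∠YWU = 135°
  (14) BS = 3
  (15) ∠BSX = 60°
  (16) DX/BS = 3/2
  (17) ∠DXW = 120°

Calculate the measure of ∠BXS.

Step 1: By the law of cosines on triangle XSB: XB² = 3² + 3² − 2·3·3·cos(60°) = 9, so XB = 3.
Step 2: By the inverse law of cosines on triangle BXS: cos(∠BXS) = (3² + 3² − 3²) / (2·3·3) = 9/18 = 0.5, so ∠BXS = 60°.

Therefore, the measure of angle ∠BXS = 60°.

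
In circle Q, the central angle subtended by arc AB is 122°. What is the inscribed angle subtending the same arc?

By the inscribed angle theorem, the inscribed angle is half the central angle.
Inscribed angle = 122° / 2 = 61°

61°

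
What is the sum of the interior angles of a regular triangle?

The sum of interior angles of an n-sided polygon is (n - 2) * 180.
For n = 3: (3 - 2) * 180 = 1 * 180 = 180 degrees.

180 degrees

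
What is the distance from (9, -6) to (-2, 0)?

d = sqrt((-2 - 9)^2 + (0 - -6)^2)
d = sqrt(-11^2 + 6^2)
d = sqrt(121 + 36)
d = sqrt(157)

sqrt(157)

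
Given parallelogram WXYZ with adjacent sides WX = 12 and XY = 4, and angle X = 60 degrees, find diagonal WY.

Law of cosines: d^2 = 12^2 + 4^2 - 2(12)(4)cos(60°) = 112, so d = 4*sqrt(7).

4*sqrt(7)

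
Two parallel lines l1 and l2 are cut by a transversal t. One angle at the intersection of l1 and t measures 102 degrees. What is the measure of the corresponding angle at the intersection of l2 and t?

Corresponding angles formed by parallel lines and a transversal are equal.
The given angle is 102 degrees.
The corresponding angle = 102 degrees.

102 degrees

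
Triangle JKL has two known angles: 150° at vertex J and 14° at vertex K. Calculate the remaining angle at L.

angle L = 180 - 150 - 14 = 16 degrees.

16 degrees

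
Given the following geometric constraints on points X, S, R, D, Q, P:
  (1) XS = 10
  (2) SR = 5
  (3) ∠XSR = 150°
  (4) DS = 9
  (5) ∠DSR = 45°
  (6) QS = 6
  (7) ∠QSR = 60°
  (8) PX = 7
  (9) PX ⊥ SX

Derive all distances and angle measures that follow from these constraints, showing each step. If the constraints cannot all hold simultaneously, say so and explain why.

The constraints are consistent.

Step 1: From XS = 10, SR = 5, and ∠XSR = 150°, by the law of cosines:
  XR² = XS² + SR² - 2·XS·SR·cos(150°) = 100 + 25 + 86.6 = 211.6
  XR ≈ 14.55

Step 2: From SX = 10, XP = 7, and ∠SXP = 90°, by the law of cosines:
  SP² = SX² + XP² - 2·SX·XP·cos(90°) = 100 + 49 - 0 = 149
  SP = √149

Step 3: From RS = 5, SD = 9, and ∠RSD = 45°, by the law of cosines:
  RD² = RS² + SD² - 2·RS·SD·cos(45°) = 25 + 81 - 63.64 = 42.36
  RD ≈ 6.51

Step 4: From RS = 5, SQ = 6, and ∠RSQ = 60°, by the law of cosines:
  RQ² = RS² + SQ² - 2·RS·SQ·cos(60°) = 25 + 36 - 30 = 31
  RQ = √31

Step 5: From XR = 14.55, XS = 10, RS = 5, by the inverse law of cosines:
  cos(∠RXS) = (XR² + XS² - RS²) / (2·XR·XS)
  ∠RXS = 9.9°

Step 6: From SP = √149, SX = 10, PX = 7, by the inverse law of cosines:
  cos(∠PSX) = (SP² + SX² - PX²) / (2·SP·SX)
  ∠PSX = 34.99°

Step 7: From RD = 6.51, RS = 5, DS = 9, by the inverse law of cosines:
  cos(∠DRS) = (RD² + RS² - DS²) / (2·RD·RS)
  ∠DRS = 102.1°

Step 8: From RQ = √31, RS = 5, QS = 6, by the inverse law of cosines:
  cos(∠QRS) = (RQ² + RS² - QS²) / (2·RQ·RS)
  ∠QRS = 68.95°

Step 9: From RS = 5, RX = 14.55, SX = 10, by the inverse law of cosines:
  cos(∠SRX) = (RS² + RX² - SX²) / (2·RS·RX)
  ∠SRX = 20.1°

Step 10: From DR = 6.51, DS = 9, RS = 5, by the inverse law of cosines:
  cos(∠RDS) = (DR² + DS² - RS²) / (2·DR·DS)
  ∠RDS = 32.9°

Step 11: From QR = √31, QS = 6, RS = 5, by the inverse law of cosines:
  cos(∠RQS) = (QR² + QS² - RS²) / (2·QR·QS)
  ∠RQS = 51.05°

Step 12: From PS = √149, PX = 7, SX = 10, by the inverse law of cosines:
  cos(∠SPX) = (PS² + PX² - SX²) / (2·PS·PX)
  ∠SPX = 55.01°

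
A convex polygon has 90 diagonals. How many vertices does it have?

Using d = n(n - 3)/2, we solve 90 = n(n - 3)/2.
So n(n - 3) = 180.
Testing n = 15: 15 * 12 = 180 = 180. Correct.
The polygon has 15 sides.

15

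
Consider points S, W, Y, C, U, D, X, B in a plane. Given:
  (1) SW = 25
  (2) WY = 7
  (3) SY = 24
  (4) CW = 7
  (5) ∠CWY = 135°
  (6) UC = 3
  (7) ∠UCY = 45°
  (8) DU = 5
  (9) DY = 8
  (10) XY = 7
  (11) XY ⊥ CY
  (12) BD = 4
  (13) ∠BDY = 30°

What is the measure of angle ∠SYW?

Step 1: By the inverse law of cosines on triangle SYW: cos(∠SYW) = (24² + 7² − 25²) / (2·24·7) = 0/336 = 0, so ∠SYW = 90°.

Therefore, the measure of angle ∠SYW = 90°.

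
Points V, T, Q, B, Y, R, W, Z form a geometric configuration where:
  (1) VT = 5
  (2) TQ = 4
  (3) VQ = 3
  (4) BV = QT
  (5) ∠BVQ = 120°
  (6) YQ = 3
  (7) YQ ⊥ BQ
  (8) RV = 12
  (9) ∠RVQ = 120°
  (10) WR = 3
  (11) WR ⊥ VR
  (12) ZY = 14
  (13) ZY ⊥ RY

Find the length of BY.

From the given relations: BV = QT = 4.
Step 1: By the law of cosines on triangle BVQ: BQ² = 4² + 3² − 2·4·3·cos(120°) = 37, so BQ = √37.
Step 2: By the law of cosines on triangle BQY: BY² = √37² + 3² − 2·√37·3·cos(90°) = 46, so BY = √46.

Therefore, the length of BY = √46.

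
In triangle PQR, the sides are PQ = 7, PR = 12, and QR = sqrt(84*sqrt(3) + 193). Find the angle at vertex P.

By the inverse law of cosines: cos(P) = (PQ² + PR² - QR²) / (2 × PQ × PR)
cos(P) = (7² + 12² - (sqrt(84*sqrt(3) + 193))²) / (2 × 7 × 12)
cos(P) = (49 + 144 - (84*sqrt(3) + 193)) / 168
cos(P) = -sqrt(3)/2
P = arccos(-sqrt(3)/2) = 150°

150°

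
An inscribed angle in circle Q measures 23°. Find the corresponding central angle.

The inscribed angle theorem states that a central angle is always twice any inscribed angle that subtends the same arc.
Since the inscribed angle is 23°, the central angle = 2 × 23° = 46°.

46°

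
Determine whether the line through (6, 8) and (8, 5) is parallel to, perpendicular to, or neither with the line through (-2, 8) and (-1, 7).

Slope of line 1: m1 = (5 - 8)/(8 - 6) = -3/2 = -3/2
Slope of line 2: m2 = (7 - 8)/(-1 - -2) = -1/1 = -1
m1 != m2 and m1*m2 = 3/2 != -1. Neither.

Neither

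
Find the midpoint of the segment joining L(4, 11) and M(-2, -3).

M = ((x₁ + x₂)/2, (y₁ + y₂)/2)
= ((4 + -2)/2, (11 + -3)/2)
= (2/2, 8/2) = (1, 4)

(1, 4)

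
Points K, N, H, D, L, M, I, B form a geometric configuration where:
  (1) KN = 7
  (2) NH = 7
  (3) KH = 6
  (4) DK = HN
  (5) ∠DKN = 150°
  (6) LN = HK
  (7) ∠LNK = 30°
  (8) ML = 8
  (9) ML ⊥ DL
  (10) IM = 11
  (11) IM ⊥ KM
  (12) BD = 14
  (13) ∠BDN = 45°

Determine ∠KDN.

From the given relations: DK = HN = 7.
Step 1: By the law of cosines on triangle DKN: DN² = 7² + 7² − 2·7·7·cos(150°) = 182.87, so DN ≈ 13.52.
Step 2: By the inverse law of cosines on triangle KDN: cos(∠KDN) = (7² + 13.52² − 7²) / (2·7·13.52) = 182.87/189.32 = 0.9659, so ∠KDN = 15°.

Therefore, the measure of angle ∠KDN = 15°.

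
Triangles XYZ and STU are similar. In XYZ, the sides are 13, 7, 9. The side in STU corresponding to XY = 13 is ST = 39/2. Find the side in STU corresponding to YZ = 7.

Since the triangles are similar, the ratio of corresponding sides is constant.
Scale factor k = ST / XY = 39/2 / 13 = 3/2
TU = k * YZ = 3/2 * 7 = 21/2

21/2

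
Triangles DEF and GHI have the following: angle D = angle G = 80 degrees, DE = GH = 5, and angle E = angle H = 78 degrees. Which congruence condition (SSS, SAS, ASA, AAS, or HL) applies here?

The given information matches ASA: Two pairs of corresponding angles and the included side are equal (Angle-Side-Angle).

ASA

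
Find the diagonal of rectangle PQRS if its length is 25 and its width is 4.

d = sqrt(25^2 + 4^2) = sqrt(641)

sqrt(641)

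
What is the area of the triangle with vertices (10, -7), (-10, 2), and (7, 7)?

The Shoelace formula computes the area from vertex coordinates by summing cross products.
For vertices (10,-7), (-10,2), (7,7):
Signed sum = 10*2 - -10*-7 + -10*7 - 7*2 + 7*-7 - 10*7
= -50 + -84 + -119 = -253
Area = (1/2)|-253| = 253/2.

253/2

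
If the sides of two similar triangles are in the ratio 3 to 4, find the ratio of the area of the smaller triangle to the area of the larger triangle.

The ratio of areas of similar triangles equals the square of the side ratio.
Side ratio = 3:4
Area ratio = (3/4)^2 = 9/16 = 9:16

9:16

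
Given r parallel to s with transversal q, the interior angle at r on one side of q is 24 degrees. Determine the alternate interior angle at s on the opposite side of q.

Alternate interior angles are equal: 24 degrees.

24 degrees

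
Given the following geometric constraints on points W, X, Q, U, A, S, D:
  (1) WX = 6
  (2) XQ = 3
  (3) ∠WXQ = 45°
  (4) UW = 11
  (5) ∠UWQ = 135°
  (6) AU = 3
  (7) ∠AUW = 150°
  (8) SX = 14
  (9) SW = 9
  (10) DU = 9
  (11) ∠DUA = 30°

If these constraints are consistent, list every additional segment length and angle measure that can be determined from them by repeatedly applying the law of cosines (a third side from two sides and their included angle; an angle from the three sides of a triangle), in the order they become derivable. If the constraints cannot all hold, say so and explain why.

The constraints are consistent. Derivable facts, in order:
After 1 step:
- AD ≈ 6.58
- WA ≈ 13.68
- WQ ≈ 4.42
- ∠SWX = 137.01°
- ∠SXW = 26°
- ∠WSX = 16.99°
After 2 steps:
- QU ≈ 14.47
- ∠ADU = 13.19°
- ∠AWU = 6.29°
- ∠DAU = 136.81°
- ∠QWX = 28.68°
- ∠UAW = 23.71°
- ∠WQX = 106.32°
After 3 steps:
- ∠QUW = 12.48°
- ∠UQW = 32.52°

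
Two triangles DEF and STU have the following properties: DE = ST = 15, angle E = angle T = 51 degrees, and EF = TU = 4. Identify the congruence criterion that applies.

Consider the given information: DE = ST = 15, angle E = angle T = 51 degrees, and EF = TU = 4
This is not ASA or HL: ASA requires two angles and the side between them. HL only applies to right triangles with matching hypotenuse and leg.
The correct criterion is SAS. Two pairs of corresponding sides and the included angle are equal (Side-Angle-Side).

SAS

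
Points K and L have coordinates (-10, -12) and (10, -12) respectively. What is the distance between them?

The horizontal distance is |10 - -10| = 20 and the vertical distance is |-12 - -12| = 0.
By the Pythagorean theorem, d = sqrt(20^2 + 0^2) = sqrt(400) = 20.

20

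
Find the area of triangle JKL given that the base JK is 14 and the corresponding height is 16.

Area = (1/2)(14)(16) = 112

112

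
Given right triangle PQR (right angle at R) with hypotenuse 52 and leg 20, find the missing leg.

QR = sqrt(52^2 - 20^2) = sqrt(2304) = 48

48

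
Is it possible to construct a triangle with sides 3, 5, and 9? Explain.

The longest side is 9. The other two sides sum to 3 + 5 = 8.
Since 8 ≤ 9, the two shorter sides cannot reach around to close the triangle.

No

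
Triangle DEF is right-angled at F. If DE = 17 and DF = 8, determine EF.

By the Pythagorean theorem: EF^2 = DE^2 - DF^2
EF^2 = 17^2 - 8^2 = 289 - 64 = 225
EF = sqrt(225) = 15

15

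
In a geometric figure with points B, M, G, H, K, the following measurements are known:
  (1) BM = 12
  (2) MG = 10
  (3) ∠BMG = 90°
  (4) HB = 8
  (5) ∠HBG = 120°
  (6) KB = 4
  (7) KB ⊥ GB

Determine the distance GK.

Step 1: By the law of cosines on triangle BMG: BG² = 12² + 10² − 2·12·10·cos(90°) = 244, so BG = 2·√61.
Step 2: By the law of cosines on triangle GBK: GK² = (2·√61)² + 4² − 2·2·√61·4·cos(90°) = 260, so GK = 2·√65.

Therefore, the length of GK = 2·√65.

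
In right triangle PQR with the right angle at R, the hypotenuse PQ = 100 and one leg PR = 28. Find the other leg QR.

By the Pythagorean theorem: QR^2 = PQ^2 - PR^2
QR^2 = 100^2 - 28^2 = 10000 - 784 = 9216
QR = sqrt(9216) = 96

96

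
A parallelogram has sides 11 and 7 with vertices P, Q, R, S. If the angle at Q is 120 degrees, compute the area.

The area of a parallelogram equals the product of two adjacent sides times the sine of the included angle.
This is because the height equals 7 * sin(120°) = 7*sqrt(3)/2.
Area = 11 * 7*sqrt(3)/2 = 77*sqrt(3)/2

77*sqrt(3)/2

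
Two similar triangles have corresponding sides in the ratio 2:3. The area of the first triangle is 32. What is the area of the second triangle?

For similar figures, the area ratio equals the square of the side ratio.
Side ratio (the first triangle to the second triangle) = 2:3, so area ratio = 2^2:3^2 = 4:9.
If the area of the first triangle is 32, then the area of the second triangle = 32 * (9/4) = 72.

72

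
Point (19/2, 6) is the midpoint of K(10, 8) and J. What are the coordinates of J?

Using the midpoint formula: M = ((x1 + x2)/2, (y1 + y2)/2)
We know M = (19/2, 6) and K = (10, 8)
For x: 19/2 = (10 + x2)/2, so x2 = 2*19/2 - 10 = 9
For y: 6 = (8 + y2)/2, so y2 = 2*6 - 8 = 4
J = (9, 4)

(9, 4)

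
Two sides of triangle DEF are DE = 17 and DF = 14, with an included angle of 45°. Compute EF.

Law of cosines: EF^2 = 17^2 + 14^2 - 2(17)(14)cos(45°) = 485 - 238*sqrt(2), so EF = sqrt(485 - 238*sqrt(2)).

sqrt(485 - 238*sqrt(2))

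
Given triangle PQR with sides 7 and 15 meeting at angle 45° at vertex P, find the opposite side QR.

When two sides and the included angle are known, the law of cosines gives the third side.
c^2 = a^2 + b^2 - 2ab cos(C) generalizes the Pythagorean theorem to non-right triangles.
Here: QR^2 = 49 + 225 - 210*(sqrt(2)/2) = 274 - 105*sqrt(2)
QR = sqrt(274 - 105*sqrt(2))

sqrt(274 - 105*sqrt(2))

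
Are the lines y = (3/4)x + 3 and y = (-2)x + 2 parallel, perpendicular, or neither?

Slope of line 1: m1 = 3/4
Slope of line 2: m2 = -2
m1 != m2 and m1*m2 = -3/2 != -1. Neither.

Neither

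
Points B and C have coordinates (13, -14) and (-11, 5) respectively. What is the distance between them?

d = sqrt((-11 - 13)^2 + (5 - -14)^2)
d = sqrt(-24^2 + 19^2)
d = sqrt(576 + 361)
d = sqrt(937)

sqrt(937)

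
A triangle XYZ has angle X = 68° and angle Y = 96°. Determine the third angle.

angle Z = 180 - 68 - 96 = 16 degrees.

16 degrees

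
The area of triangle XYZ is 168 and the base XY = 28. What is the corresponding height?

height = 2 * 168 / 28 = 12

12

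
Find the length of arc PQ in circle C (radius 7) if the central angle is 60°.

Arc length = 2πr × θ/360
= 2π × 7 × 1/6
= 7*pi/3

7*pi/3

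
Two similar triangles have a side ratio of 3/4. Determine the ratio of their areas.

The ratio of areas of similar triangles equals the square of the side ratio.
Side ratio = 3:4
Area ratio = (3/4)^2 = 9/16 = 9:16

9:16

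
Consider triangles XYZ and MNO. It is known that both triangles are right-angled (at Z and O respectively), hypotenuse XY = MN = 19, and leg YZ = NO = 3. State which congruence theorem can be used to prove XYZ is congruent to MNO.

Consider the given information: both triangles are right-angled (at Z and O respectively), hypotenuse XY = MN = 19, and leg YZ = NO = 3
This is not SSS or SAS: SSS requires all three pairs of sides, but we don't have that. SAS requires two sides and the included angle between them.
The correct criterion is HL. The hypotenuse and one leg of two right triangles are equal (Hypotenuse-Leg).

HL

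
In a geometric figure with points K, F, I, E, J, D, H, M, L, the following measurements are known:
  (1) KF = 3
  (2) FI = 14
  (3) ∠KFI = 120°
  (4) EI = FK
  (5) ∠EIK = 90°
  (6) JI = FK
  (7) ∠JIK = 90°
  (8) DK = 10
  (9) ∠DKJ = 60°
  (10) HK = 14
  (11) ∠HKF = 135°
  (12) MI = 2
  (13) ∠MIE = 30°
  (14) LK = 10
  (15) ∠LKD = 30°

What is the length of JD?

From the given relations: JI = FK = 3.
Step 1: By the law of cosines on triangle KFI: KI² = 3² + 14² − 2·3·14·cos(120°) = 247, so KI ≈ 15.72.
Step 2: By the law of cosines on triangle JIK: JK² = 3² + 15.72² − 2·3·15.72·cos(90°) = 256, so JK = 16.
Step 3: By the law of cosines on triangle JKD: JD² = 16² + 10² − 2·16·10·cos(60°) = 196, so JD = 14.

Therefore, the length of JD = 14.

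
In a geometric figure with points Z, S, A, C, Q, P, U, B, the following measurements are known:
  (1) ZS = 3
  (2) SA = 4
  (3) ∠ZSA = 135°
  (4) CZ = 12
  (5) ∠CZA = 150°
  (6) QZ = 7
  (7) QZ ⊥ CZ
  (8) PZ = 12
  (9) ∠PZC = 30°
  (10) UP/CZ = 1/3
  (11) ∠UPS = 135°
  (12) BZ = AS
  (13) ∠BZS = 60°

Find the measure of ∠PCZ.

Step 1: By the law of cosines on triangle CZP: CP² = 12² + 12² − 2·12·12·cos(30°) = 38.58, so CP ≈ 6.21.
Step 2: By the inverse law of cosines on triangle PCZ: cos(∠PCZ) = (6.21² + 12² − 12²) / (2·6.21·12) = 38.58/149.08 = 0.2588, so ∠PCZ = 75°.

Therefore, the measure of angle ∠PCZ = 75°.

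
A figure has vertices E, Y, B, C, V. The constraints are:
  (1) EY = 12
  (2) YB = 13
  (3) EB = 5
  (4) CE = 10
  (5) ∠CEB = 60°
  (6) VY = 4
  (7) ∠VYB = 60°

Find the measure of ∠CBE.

Step 1: By the law of cosines on triangle BEC: BC² = 5² + 10² − 2·5·10·cos(60°) = 75, so BC = 5·√3.
Step 2: By the inverse law of cosines on triangle CBE: cos(∠CBE) = ((5·√3)² + 5² − 10²) / (2·5·√3·5) = 0/86.6 = 0, so ∠CBE = 90°.

Therefore, the measure of angle ∠CBE = 90°.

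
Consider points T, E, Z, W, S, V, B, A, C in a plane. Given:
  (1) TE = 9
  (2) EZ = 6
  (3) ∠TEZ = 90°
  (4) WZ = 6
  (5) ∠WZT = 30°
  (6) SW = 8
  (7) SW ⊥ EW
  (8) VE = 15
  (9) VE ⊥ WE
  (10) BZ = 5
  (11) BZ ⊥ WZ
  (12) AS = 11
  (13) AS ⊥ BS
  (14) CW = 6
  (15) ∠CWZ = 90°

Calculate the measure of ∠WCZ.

Step 1: By the law of cosines on triangle CWZ: CZ² = 6² + 6² − 2·6·6·cos(90°) = 72, so CZ = 6·√2.
Step 2: By the inverse law of cosines on triangle WCZ: cos(∠WCZ) = (6² + (6·√2)² − 6²) / (2·6·6·√2) = 72/101.82 = 0.7071, so ∠WCZ = 45°.

Therefore, the measure of angle ∠WCZ = 45°.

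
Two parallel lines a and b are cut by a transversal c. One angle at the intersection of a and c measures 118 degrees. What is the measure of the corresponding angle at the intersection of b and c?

Corresponding angles are equal: 118 degrees.

118 degrees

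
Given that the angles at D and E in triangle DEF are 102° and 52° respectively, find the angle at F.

The interior angles sum to 180°: angle F = 180 - 102 - 52 = 26°.
The triangle is obtuse (angles 102°, 52°, 26°).

26 degrees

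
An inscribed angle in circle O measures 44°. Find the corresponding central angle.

By the inscribed angle theorem, the central angle is twice the inscribed angle.
Central angle = 2 × 44° = 88°

88°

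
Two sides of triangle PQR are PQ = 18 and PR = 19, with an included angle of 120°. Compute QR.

When two sides and the included angle are known, the law of cosines gives the third side.
c^2 = a^2 + b^2 - 2ab cos(C) generalizes the Pythagorean theorem to non-right triangles.
Here: QR^2 = 324 + 361 - 684*(-1/2) = 1027
QR = sqrt(1027)

sqrt(1027)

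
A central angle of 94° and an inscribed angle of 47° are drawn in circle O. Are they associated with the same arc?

By the inscribed angle theorem, if both angles subtend the same arc, the inscribed angle must be half the central angle.
Half of 94° = 47°, which equals the given inscribed angle of 47°.
Therefore, yes, they correspond to the same arc.

Yes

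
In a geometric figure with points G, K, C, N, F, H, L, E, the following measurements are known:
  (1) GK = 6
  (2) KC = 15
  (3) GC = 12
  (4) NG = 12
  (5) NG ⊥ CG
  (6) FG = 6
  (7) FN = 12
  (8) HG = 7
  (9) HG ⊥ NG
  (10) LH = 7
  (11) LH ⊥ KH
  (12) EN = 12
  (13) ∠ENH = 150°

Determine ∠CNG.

Step 1: By the law of cosines on triangle NGC: NC² = 12² + 12² − 2·12·12·cos(90°) = 288, so NC = 12·√2.
Step 2: By the inverse law of cosines on triangle CNG: cos(∠CNG) = ((12·√2)² + 12² − 12²) / (2·12·√2·12) = 288/407.29 = 0.7071, so ∠CNG = 45°.

Therefore, the measure of angle ∠CNG = 45°.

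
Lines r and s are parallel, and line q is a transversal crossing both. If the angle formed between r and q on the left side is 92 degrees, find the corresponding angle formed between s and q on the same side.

When a transversal crosses parallel lines, angles in the same position at each intersection are called corresponding angles.
These are always equal, so the answer is 92 degrees.

92 degrees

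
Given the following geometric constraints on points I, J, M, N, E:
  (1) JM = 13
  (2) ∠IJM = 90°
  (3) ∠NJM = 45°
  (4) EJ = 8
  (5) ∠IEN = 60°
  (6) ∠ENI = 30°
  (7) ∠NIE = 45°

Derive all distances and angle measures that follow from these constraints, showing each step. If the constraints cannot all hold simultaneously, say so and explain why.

These constraints are not satisfiable: (5), (6) and (7) are the three interior angles of triangle IEN, which must sum to 180°, but 60° + 30° + 45° = 135°. No planar figure meets all of them, so nothing further can be derived.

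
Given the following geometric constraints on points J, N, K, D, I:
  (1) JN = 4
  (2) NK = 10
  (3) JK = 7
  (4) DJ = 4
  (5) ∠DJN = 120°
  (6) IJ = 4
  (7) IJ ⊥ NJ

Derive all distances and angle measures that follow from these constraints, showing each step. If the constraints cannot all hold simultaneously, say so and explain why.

The constraints are consistent.

Step 1: From NJ = 4, JD = 4, and ∠NJD = 120°, by the law of cosines:
  ND² = NJ² + JD² - 2·NJ·JD·cos(120°) = 16 + 16 + 16 = 48
  ND = 4·√3

Step 2: From NJ = 4, JI = 4, and ∠NJI = 90°, by the law of cosines:
  NI² = NJ² + JI² - 2·NJ·JI·cos(90°) = 16 + 16 - 0 = 32
  NI = 4·√2

Step 3: From JK = 7, JN = 4, KN = 10, by the inverse law of cosines:
  cos(∠KJN) = (JK² + JN² - KN²) / (2·JK·JN)
  ∠KJN = 128.68°

Step 4: From NJ = 4, NK = 10, JK = 7, by the inverse law of cosines:
  cos(∠JNK) = (NJ² + NK² - JK²) / (2·NJ·NK)
  ∠JNK = 33.12°

Step 5: From KJ = 7, KN = 10, JN = 4, by the inverse law of cosines:
  cos(∠JKN) = (KJ² + KN² - JN²) / (2·KJ·KN)
  ∠JKN = 18.19°

Step 6: From ND = 4·√3, NJ = 4, DJ = 4, by the inverse law of cosines:
  cos(∠DNJ) = (ND² + NJ² - DJ²) / (2·ND·NJ)
  ∠DNJ = 30°

Step 7: From NI = 4·√2, NJ = 4, IJ = 4, by the inverse law of cosines:
  cos(∠INJ) = (NI² + NJ² - IJ²) / (2·NI·NJ)
  ∠INJ = 45°

Step 8: From DJ = 4, DN = 4·√3, JN = 4, by the inverse law of cosines:
  cos(∠JDN) = (DJ² + DN² - JN²) / (2·DJ·DN)
  ∠JDN = 30°

Step 9: From IJ = 4, IN = 4·√2, JN = 4, by the inverse law of cosines:
  cos(∠JIN) = (IJ² + IN² - JN²) / (2·IJ·IN)
  ∠JIN = 45°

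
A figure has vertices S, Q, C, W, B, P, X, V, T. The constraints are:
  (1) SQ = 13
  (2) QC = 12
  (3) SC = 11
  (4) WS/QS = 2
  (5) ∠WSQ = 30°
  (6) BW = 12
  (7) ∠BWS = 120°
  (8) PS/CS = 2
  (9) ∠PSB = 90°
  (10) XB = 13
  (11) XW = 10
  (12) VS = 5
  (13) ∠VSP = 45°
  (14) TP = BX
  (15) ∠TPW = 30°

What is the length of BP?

From the given relations: WS = 2·QS = 2·13 = 26; PS = 2·CS = 2·11 = 22.
Step 1: By the law of cosines on triangle BWS: BS² = 12² + 26² − 2·12·26·cos(120°) = 1132, so BS ≈ 33.65.
Step 2: By the law of cosines on triangle BSP: BP² = 33.65² + 22² − 2·33.65·22·cos(90°) = 1616, so BP = 4·√101.

Therefore, the length of BP = 4·√101.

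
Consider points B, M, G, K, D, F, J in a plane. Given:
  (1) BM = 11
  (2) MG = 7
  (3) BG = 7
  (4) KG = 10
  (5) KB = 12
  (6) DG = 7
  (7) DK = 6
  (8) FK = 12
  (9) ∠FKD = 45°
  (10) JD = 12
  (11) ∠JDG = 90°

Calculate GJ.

Step 1: By the law of cosines on triangle GDJ: GJ² = 7² + 12² − 2·7·12·cos(90°) = 193, so GJ = √193.

Therefore, the length of GJ = √193.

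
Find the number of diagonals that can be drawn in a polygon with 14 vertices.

Each of the 14 vertices connects to 11 non-adjacent vertices via diagonals.
Total connections = 14 × 11 = 154, but each diagonal is counted twice.
Number of diagonals = 154 / 2 = 77.

77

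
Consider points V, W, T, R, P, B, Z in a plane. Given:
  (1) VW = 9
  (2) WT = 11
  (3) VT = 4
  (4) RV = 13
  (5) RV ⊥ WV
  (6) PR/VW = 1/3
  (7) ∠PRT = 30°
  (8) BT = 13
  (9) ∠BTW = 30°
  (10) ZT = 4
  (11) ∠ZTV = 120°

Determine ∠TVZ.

Step 1: By the law of cosines on triangle VTZ: VZ² = 4² + 4² − 2·4·4·cos(120°) = 48, so VZ = 4·√3.
Step 2: By the inverse law of cosines on triangle TVZ: cos(∠TVZ) = (4² + (4·√3)² − 4²) / (2·4·4·√3) = 48/55.43 = 0.866, so ∠TVZ = 30°.

Therefore, the measure of angle ∠TVZ = 30°.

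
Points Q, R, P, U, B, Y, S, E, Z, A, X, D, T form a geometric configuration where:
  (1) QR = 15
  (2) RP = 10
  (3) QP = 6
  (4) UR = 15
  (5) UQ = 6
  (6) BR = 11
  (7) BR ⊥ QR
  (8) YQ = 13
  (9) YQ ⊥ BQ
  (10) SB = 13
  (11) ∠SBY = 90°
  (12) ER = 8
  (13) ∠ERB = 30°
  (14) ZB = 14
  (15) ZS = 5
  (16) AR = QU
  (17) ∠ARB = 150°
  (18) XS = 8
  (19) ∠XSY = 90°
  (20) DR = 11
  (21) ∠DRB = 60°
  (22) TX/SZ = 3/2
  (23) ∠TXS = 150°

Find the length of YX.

Step 1: By the law of cosines on triangle BRQ: BQ² = 11² + 15² − 2·11·15·cos(90°) = 346, so BQ ≈ 18.6.
Step 2: By the law of cosines on triangle BQY: BY² = 18.6² + 13² − 2·18.6·13·cos(90°) = 515, so BY ≈ 22.69.
Step 3: By the law of cosines on triangle SBY: SY² = 13² + 22.69² − 2·13·22.69·cos(90°) = 684, so SY = 6·√19.
Step 4: By the law of cosines on triangle YSX: YX² = (6·√19)² + 8² − 2·6·√19·8·cos(90°) = 748, so YX = 2·√187.

Therefore, the length of YX = 2·√187.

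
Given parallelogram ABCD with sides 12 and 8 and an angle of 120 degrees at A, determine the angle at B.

In a parallelogram, consecutive angles are supplementary (sum to 180°).
angle B = 180 - angle A
angle B = 180 - 120
angle B = 60 degrees

60 degrees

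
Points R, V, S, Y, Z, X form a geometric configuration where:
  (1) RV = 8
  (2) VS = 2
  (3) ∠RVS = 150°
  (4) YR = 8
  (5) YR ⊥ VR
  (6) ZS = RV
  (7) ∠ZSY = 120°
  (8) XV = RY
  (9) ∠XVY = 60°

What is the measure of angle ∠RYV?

Step 1: By the law of cosines on triangle YRV: YV² = 8² + 8² − 2·8·8·cos(90°) = 128, so YV = 8·√2.
Step 2: By the inverse law of cosines on triangle RYV: cos(∠RYV) = (8² + (8·√2)² − 8²) / (2·8·8·√2) = 128/181.02 = 0.7071, so ∠RYV = 45°.

Therefore, the measure of angle ∠RYV = 45°.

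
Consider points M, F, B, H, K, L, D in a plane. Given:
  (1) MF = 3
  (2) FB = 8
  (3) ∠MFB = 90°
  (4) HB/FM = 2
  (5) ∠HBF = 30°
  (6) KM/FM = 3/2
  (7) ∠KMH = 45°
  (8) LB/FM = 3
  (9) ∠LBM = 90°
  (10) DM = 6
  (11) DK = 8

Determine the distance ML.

From the given relations: LB = 3·FM = 3·3 = 9.
Step 1: By the law of cosines on triangle BFM: BM² = 8² + 3² − 2·8·3·cos(90°) = 73, so BM = √73.
Step 2: By the law of cosines on triangle MBL: ML² = √73² + 9² − 2·√73·9·cos(90°) = 154, so ML = √154.

Therefore, the length of ML = √154.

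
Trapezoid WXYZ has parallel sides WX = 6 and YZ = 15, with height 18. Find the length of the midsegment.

The midsegment of a trapezoid = (base1 + base2) / 2
midsegment = (6 + 15) / 2
midsegment = 21 / 2
midsegment = 21/2

21/2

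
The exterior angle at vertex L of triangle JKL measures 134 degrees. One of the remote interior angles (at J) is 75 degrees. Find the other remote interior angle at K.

The exterior angle theorem states that an exterior angle equals the sum of the two non-adjacent interior angles.
So 134 = 75 + angle K, which gives angle K = 134 - 75 = 59 degrees.

59 degrees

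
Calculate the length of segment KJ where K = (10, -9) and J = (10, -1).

d = sqrt((10 - 10)^2 + (-1 - -9)^2)
d = sqrt(0^2 + 8^2)
d = sqrt(0 + 64)
d = sqrt(64) = 8

8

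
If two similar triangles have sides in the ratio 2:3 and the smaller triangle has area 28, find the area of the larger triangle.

The ratio of areas of similar triangles = (side ratio)^2.
Side ratio = 2:3, so area ratio = 4:9.
Area of the larger triangle / Area of the smaller triangle = 9/4
Area of the larger triangle = 28 * 9/4 = 63

63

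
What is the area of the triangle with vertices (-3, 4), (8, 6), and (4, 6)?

Shoelace: Area = (1/2)|-3(6-6) + 8(6-4) + 4(4-6)| = (1/2)(8) = 4

4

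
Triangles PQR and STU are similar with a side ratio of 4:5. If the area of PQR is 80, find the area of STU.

Area ratio = (4/5)^2 = 16/25. Area of STU = 80 * 25/16 = 125.

125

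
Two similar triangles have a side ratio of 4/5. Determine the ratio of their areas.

Area scales with the square of linear dimensions. If every length is multiplied by 4/5, then the area is multiplied by (4/5)^2 = 16/25.
The area ratio is 16:25.

16:25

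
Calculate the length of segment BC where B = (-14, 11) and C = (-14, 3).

d = sqrt((-14 - -14)^2 + (3 - 11)^2)
d = sqrt(0^2 + -8^2)
d = sqrt(0 + 64)
d = sqrt(64) = 8

8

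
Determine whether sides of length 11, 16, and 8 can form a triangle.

Sort the sides: 8, 11, 16.
It suffices to check that the sum of the two smallest exceeds the largest:
8 + 11 = 19 > 16. ✓
Yes, a valid triangle can be formed.

Yes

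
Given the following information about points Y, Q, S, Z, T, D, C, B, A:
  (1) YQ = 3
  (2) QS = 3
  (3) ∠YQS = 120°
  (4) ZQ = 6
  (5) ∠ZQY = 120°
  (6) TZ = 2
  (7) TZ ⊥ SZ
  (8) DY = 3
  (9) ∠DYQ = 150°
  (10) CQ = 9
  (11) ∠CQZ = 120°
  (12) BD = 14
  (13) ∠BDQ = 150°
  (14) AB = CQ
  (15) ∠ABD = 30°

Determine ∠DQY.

Step 1: By the law of cosines on triangle QYD: QD² = 3² + 3² − 2·3·3·cos(150°) = 33.59, so QD ≈ 5.8.
Step 2: By the inverse law of cosines on triangle DQY: cos(∠DQY) = (5.8² + 3² − 3²) / (2·5.8·3) = 33.59/34.77 = 0.9659, so ∠DQY = 15°.

Therefore, the measure of angle ∠DQY = 15°.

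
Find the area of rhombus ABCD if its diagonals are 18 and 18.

Area = (18 * 18) / 2 = 324 / 2 = 162

162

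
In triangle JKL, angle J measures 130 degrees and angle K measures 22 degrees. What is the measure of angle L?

angle L = 180 - 130 - 22 = 28 degrees.

28 degrees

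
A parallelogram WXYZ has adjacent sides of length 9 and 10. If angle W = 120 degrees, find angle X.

In a parallelogram, consecutive angles are supplementary (sum to 180°).
angle X = 180 - angle W
angle X = 180 - 120
angle X = 60 degrees

60 degrees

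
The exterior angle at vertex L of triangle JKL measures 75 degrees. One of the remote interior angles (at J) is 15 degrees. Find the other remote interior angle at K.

angle K = 75 - 15 = 60 degrees (exterior angle theorem).

60 degrees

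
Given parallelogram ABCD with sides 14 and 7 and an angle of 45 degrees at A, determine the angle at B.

Opposite sides of a parallelogram are parallel, so consecutive angles form co-interior angles on a transversal.
Co-interior angles sum to 180°, giving angle B = 180 - 45 = 135 degrees.

135 degrees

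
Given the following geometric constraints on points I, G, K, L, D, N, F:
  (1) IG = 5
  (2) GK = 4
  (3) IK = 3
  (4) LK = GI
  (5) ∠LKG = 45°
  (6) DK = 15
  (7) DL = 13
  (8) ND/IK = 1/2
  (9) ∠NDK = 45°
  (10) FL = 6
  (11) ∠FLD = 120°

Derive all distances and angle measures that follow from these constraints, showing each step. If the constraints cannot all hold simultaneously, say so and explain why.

The constraints are consistent.

From the given relations:
  LK = GI = 5
  ND = 1/2·IK = 1/2·3 ≈ 1.5

Step 1: From GK = 4, KL = 5, and ∠GKL = 45°, by the law of cosines:
  GL² = GK² + KL² - 2·GK·KL·cos(45°) = 16 + 25 - 28.28 = 12.72
  GL ≈ 3.57

Step 2: From KD = 15, DN = 1.5, and ∠KDN = 45°, by the law of cosines:
  KN² = KD² + DN² - 2·KD·DN·cos(45°) = 225 + 2.25 - 31.82 = 195.4
  KN ≈ 13.98

Step 3: From DL = 13, LF = 6, and ∠DLF = 120°, by the law of cosines:
  DF² = DL² + LF² - 2·DL·LF·cos(120°) = 169 + 36 + 78 = 283
  DF ≈ 16.82

Step 4: From IG = 5, IK = 3, GK = 4, by the inverse law of cosines:
  cos(∠GIK) = (IG² + IK² - GK²) / (2·IG·IK)
  ∠GIK = 53.13°

Step 5: From GI = 5, GK = 4, IK = 3, by the inverse law of cosines:
  cos(∠IGK) = (GI² + GK² - IK²) / (2·GI·GK)
  ∠IGK = 36.87°

Step 6: From KD = 15, KL = 5, DL = 13, by the inverse law of cosines:
  cos(∠DKL) = (KD² + KL² - DL²) / (2·KD·KL)
  ∠DKL = 57.32°

Step 7: From KG = 4, KI = 3, GI = 5, by the inverse law of cosines:
  cos(∠GKI) = (KG² + KI² - GI²) / (2·KG·KI)
  ∠GKI = 90°

Step 8: From LD = 13, LK = 5, DK = 15, by the inverse law of cosines:
  cos(∠DLK) = (LD² + LK² - DK²) / (2·LD·LK)
  ∠DLK = 103.8°

Step 9: From DK = 15, DL = 13, KL = 5, by the inverse law of cosines:
  cos(∠KDL) = (DK² + DL² - KL²) / (2·DK·DL)
  ∠KDL = 18.89°

Step 10: From GK = 4, GL = 3.57, KL = 5, by the inverse law of cosines:
  cos(∠KGL) = (GK² + GL² - KL²) / (2·GK·GL)
  ∠KGL = 82.52°

Step 11: From KD = 15, KN = 13.98, DN = 1.5, by the inverse law of cosines:
  cos(∠DKN) = (KD² + KN² - DN²) / (2·KD·KN)
  ∠DKN = 4.35°

Step 12: From LG = 3.57, LK = 5, GK = 4, by the inverse law of cosines:
  cos(∠GLK) = (LG² + LK² - GK²) / (2·LG·LK)
  ∠GLK = 52.48°

Step 13: From DF = 16.82, DL = 13, FL = 6, by the inverse law of cosines:
  cos(∠FDL) = (DF² + DL² - FL²) / (2·DF·DL)
  ∠FDL = 17.99°

Step 14: From ND = 1.5, NK = 13.98, DK = 15, by the inverse law of cosines:
  cos(∠DNK) = (ND² + NK² - DK²) / (2·ND·NK)
  ∠DNK = 130.65°

Step 15: From FD = 16.82, FL = 6, DL = 13, by the inverse law of cosines:
  cos(∠DFL) = (FD² + FL² - DL²) / (2·FD·FL)
  ∠DFL = 42.01°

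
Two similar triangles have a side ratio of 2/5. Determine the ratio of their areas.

The ratio of areas of similar triangles equals the square of the side ratio.
Side ratio = 2:5
Area ratio = (2/5)^2 = 4/25 = 4:25

4:25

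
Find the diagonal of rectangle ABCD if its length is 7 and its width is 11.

Using the Pythagorean theorem:
d² = 7² + 11² = 49 + 121 = 170
d = sqrt(170)

sqrt(170)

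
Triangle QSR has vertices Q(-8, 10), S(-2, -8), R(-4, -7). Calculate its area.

Using the Shoelace formula for a triangle:
Area = (1/2)|x0(y1 - y2) + x1(y2 - y0) + x2(y0 - y1)|
Area = (1/2)|-8(-8 - -7) + -2(-7 - 10) + -4(10 - -8)|
Area = (1/2)|8 + 34 + -72|
Area = (1/2)|-30|
Area = (1/2)(30)
Area = 15

15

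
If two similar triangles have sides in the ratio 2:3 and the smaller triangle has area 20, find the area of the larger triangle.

Area ratio = (2/3)^2 = 4/9. Area of the larger triangle = 20 * 9/4 = 45.

45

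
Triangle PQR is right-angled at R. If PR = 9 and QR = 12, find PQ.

PQ = sqrt(9^2 + 12^2) = sqrt(225) = 15

15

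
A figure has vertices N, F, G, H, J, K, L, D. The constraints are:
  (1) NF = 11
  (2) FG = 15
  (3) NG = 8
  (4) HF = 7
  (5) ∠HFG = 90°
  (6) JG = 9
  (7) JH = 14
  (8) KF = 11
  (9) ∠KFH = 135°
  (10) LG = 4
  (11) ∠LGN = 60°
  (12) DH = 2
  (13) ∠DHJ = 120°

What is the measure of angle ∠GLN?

Step 1: By the law of cosines on triangle LGN: LN² = 4² + 8² − 2·4·8·cos(60°) = 48, so LN = 4·√3.
Step 2: By the inverse law of cosines on triangle GLN: cos(∠GLN) = (4² + (4·√3)² − 8²) / (2·4·4·√3) = 0/55.43 = 0, so ∠GLN = 90°.

Therefore, the measure of angle ∠GLN = 90°.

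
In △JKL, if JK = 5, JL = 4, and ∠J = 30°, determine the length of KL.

Law of cosines: KL^2 = 5^2 + 4^2 - 2(5)(4)cos(30°) = 41 - 20*sqrt(3), so KL = sqrt(41 - 20*sqrt(3)).

sqrt(41 - 20*sqrt(3))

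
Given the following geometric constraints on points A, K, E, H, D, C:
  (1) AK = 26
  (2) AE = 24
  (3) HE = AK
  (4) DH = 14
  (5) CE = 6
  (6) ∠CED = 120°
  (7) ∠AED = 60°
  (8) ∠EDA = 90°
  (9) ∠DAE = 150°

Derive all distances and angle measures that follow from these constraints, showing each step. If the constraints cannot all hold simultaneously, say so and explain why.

These constraints are not satisfiable: (7), (8) and (9) are the three interior angles of triangle AED, which must sum to 180°, but 60° + 90° + 150° = 300°. No planar figure meets all of them, so nothing further can be derived.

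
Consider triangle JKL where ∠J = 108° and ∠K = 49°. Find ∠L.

By the triangle angle sum property, the three interior angles of any triangle add up to 180°.
We know angle J = 108° and angle K = 49°, so their sum is 157°.
Therefore angle L = 180° - 157° = 23°.

23 degrees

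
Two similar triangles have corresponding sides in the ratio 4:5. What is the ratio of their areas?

The ratio of areas of similar triangles equals the square of the side ratio.
Side ratio = 4:5
Area ratio = (4/5)^2 = 16/25 = 16:25

16:25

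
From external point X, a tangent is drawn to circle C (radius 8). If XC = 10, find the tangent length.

Let T be the point of tangency. Then CT ⊥ XT (radius ⊥ tangent).
In right triangle CTX: CX² = CT² + XT²
10² = 8² + XT²
XT² = 36, XT = 6

6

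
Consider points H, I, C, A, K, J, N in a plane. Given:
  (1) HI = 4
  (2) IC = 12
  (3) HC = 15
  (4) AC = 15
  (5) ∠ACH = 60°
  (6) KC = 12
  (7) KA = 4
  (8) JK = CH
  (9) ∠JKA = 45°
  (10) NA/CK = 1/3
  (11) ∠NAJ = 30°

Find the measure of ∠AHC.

Step 1: By the law of cosines on triangle HCA: HA² = 15² + 15² − 2·15·15·cos(60°) = 225, so HA = 15.
Step 2: By the inverse law of cosines on triangle AHC: cos(∠AHC) = (15² + 15² − 15²) / (2·15·15) = 225/450 = 0.5, so ∠AHC = 60°.

Therefore, the measure of angle ∠AHC = 60°.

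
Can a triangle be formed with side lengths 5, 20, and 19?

Sort the sides: 5, 19, 20.
It suffices to check that the sum of the two smallest exceeds the largest:
5 + 19 = 24 > 20. ✓
Yes, a valid triangle can be formed.

Yes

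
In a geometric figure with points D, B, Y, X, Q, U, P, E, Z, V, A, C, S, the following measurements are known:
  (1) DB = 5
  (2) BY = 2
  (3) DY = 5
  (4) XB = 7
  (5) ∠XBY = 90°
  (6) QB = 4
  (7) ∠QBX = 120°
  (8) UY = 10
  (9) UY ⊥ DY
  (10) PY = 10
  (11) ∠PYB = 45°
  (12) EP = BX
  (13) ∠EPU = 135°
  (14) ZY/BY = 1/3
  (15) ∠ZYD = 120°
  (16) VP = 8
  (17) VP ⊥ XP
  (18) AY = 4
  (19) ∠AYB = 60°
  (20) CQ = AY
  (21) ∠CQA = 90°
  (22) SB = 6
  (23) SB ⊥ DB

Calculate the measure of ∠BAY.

Step 1: By the law of cosines on triangle AYB: AB² = 4² + 2² − 2·4·2·cos(60°) = 12, so AB = 2·√3.
Step 2: By the inverse law of cosines on triangle BAY: cos(∠BAY) = ((2·√3)² + 4² − 2²) / (2·2·√3·4) = 24/27.71 = 0.866, so ∠BAY = 30°.

Therefore, the measure of angle ∠BAY = 30°.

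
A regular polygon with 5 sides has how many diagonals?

The number of diagonals in an n-gon is n(n - 3)/2.
For n = 5: 5(5 - 3)/2 = 5 × 2 / 2 = 5.

5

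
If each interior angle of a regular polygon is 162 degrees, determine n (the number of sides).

Exterior angle = 180 - 162 = 18. n = 360 / 18 = 20.

20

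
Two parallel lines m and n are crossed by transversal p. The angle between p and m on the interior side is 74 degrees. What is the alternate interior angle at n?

Alternate interior angles are equal: 74 degrees.

74 degrees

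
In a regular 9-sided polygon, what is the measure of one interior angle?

Each interior angle of a regular n-gon is (n - 2) * 180 / n.
For n = 9: (9 - 2) * 180 / 9 = 1260/9 = 140 degrees.

140 degrees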